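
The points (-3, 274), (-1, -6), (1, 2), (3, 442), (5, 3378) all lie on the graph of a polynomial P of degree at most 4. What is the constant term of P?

Write P(x) = ax^4 + bx^3 + cx^2 + dx + e. Substituting each data point gives a linear system:
  81a - 27b + 9c - 3d + e = 274
  a - b + c - d + e = -6
  a + b + c + d + e = 2
  81a + 27b + 9c + 3d + e = 442
  625a + 125b + 25c + 5d + e = 3378
Solving the system yields a = 5, b = 3, c = -5, d = 1, e = -2.
So P(x) = 5x^4 + 3x^3 - 5x^2 + x - 2.
The constant term is -2.

-2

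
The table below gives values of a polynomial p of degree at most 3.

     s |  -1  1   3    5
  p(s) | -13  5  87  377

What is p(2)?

29

Using the Lagrange interpolation formula with nodes -1, 1, 3, 5:
  L_0(s) = (s - 1)(s - 3)(s - 5) / -48
  L_1(s) = (s + 1)(s - 3)(s - 5) / 16
  L_2(s) = (s + 1)(s - 1)(s - 5) / -16
  L_3(s) = (s + 1)(s - 1)(s - 3) / 48
Then p(s) = -13·L_0(s) + 5·L_1(s) + 87·L_2(s) + 377·L_3(s).
Expanding and collecting terms gives p(s) = 3s^3 - s^2 + 6s - 3.
Evaluating at s = 2: p(2) = 29.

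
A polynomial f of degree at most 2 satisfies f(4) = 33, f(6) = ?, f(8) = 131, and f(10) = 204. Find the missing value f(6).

74

On equispaced nodes a degree-2 polynomial has vanishing third forward difference, so
  - f(4) + 3·f(6) - 3·f(8) + f(10) = 0.
Substituting the known values and solving for f(6):
  3·f(6) = 222
  f(6) = 74.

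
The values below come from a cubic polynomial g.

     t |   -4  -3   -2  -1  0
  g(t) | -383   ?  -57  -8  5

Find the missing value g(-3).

The 4 known points determine the degree-3 polynomial uniquely.
Write g(t) = at^3 + bt^2 + ct + d. Substituting each data point gives a linear system:
  -64a + 16b - 4c + d = -383
  -8a + 4b - 2c + d = -57
  -a + b - c + d = -8
  d = 5
Solving the system yields a = 5, b = -3, c = 5, d = 5.
So g(t) = 5t³ - 3t² + 5t + 5.
Then g(-3) = -172.

-172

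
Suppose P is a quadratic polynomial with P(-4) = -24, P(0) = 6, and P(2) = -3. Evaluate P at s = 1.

7/2

Using the Lagrange interpolation formula with nodes -4, 0, 2:
  L_0(s) = s(s - 2) / 24
  L_1(s) = (s + 4)(s - 2) / -8
  L_2(s) = (s + 4)s / 12
Then P(s) = -24·L_0(s) + 6·L_1(s) - 3·L_2(s).
Expanding and collecting terms gives P(s) = -2s² - (1/2)s + 6.
Evaluating at s = 1: P(1) = 7/2.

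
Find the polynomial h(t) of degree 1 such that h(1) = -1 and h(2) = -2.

Write h(t) = at + b. Substituting each data point gives a linear system:
  a + b = -1
  2a + b = -2
Solving the system yields a = -1, b = 0.
So h(t) = -t.
Check: h(1) = -1. ✓

h(t) = -t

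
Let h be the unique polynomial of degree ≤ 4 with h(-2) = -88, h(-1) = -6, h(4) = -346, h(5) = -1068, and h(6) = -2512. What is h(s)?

h(s) = -3s^4 + 6s^3 + 2s^2 + s + 2

Write h(s) = as^4 + bs^3 + cs^2 + ds + e. Substituting each data point gives a linear system:
  16a - 8b + 4c - 2d + e = -88
  a - b + c - d + e = -6
  256a + 64b + 16c + 4d + e = -346
  625a + 125b + 25c + 5d + e = -1068
  1296a + 216b + 36c + 6d + e = -2512
Solving the system yields a = -3, b = 6, c = 2, d = 1, e = 2.
So h(s) = -3s^4 + 6s^3 + 2s^2 + s + 2.
Check: h(6) = -2512. ✓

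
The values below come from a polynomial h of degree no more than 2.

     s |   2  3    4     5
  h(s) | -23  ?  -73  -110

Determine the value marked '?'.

The 3 known points determine the degree-2 polynomial uniquely.
Write h(s) = as^2 + bs + c. Substituting each data point gives a linear system:
  4a + 2b + c = -23
  16a + 4b + c = -73
  25a + 5b + c = -110
Solving the system yields a = -4, b = -1, c = -5.
So h(s) = -4s^2 - s - 5.
Then h(3) = -44.

-44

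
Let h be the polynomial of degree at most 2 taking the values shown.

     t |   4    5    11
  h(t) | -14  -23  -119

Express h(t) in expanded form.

h(t) = -t^2 + 2

Write h(t) = at^2 + bt + c. Substituting each data point gives a linear system:
  16a + 4b + c = -14
  25a + 5b + c = -23
  121a + 11b + c = -119
Solving the system yields a = -1, b = 0, c = 2.
So h(t) = -t² + 2.
Check: h(5) = -23. ✓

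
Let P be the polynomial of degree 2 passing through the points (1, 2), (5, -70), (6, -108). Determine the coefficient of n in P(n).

Write P(n) = an^2 + bn + c. Substituting each data point gives a linear system:
  a + b + c = 2
  25a + 5b + c = -70
  36a + 6b + c = -108
Solving the system yields a = -4, b = 6, c = 0.
So P(n) = -4n² + 6n.
The coefficient of n is 6.

6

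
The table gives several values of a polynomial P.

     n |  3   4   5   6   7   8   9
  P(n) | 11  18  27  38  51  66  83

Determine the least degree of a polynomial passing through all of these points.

Forward differences of the values at n = 3, 4, 5, 6, 7, 8, 9:
  P  : 11  18  27  38  51  66  83
  Δ  : 7  9  11  13  15  17
  Δ^2: 2  2  2  2  2
  Δ^3: 0  0  0  0
  Δ^4: 0  0  0
  Δ^5: 0  0
  Δ^6: 0
The second differences are constant (2) and nonzero, while all higher differences vanish, so the minimal degree is 2.

2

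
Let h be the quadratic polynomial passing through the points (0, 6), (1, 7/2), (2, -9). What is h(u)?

Write h(u) = au^2 + bu + c. Substituting each data point gives a linear system:
  c = 6
  a + b + c = 7/2
  4a + 2b + c = -9
Solving the system yields a = -5, b = 5/2, c = 6.
So h(u) = -5u^2 + (5/2)u + 6.
Check: h(0) = 6. ✓

h(u) = -5u^2 + (5/2)u + 6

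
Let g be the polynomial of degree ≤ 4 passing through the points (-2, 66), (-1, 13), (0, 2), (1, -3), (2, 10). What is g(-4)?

Write g(s) = as^4 + bs^3 + cs^2 + ds + e. Substituting each data point gives a linear system:
  16a - 8b + 4c - 2d + e = 66
  a - b + c - d + e = 13
  e = 2
  a + b + c + d + e = -3
  16a + 8b + 4c + 2d + e = 10
Solving the system yields a = 2, b = -2, c = 1, d = -6, e = 2.
So g(s) = 2s⁴ - 2s³ + s² - 6s + 2.
Then g(-4) = 682.

682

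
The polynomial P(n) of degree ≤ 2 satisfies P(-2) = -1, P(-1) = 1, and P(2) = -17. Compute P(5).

Write P(n) = an^2 + bn + c. Substituting each data point gives a linear system:
  4a - 2b + c = -1
  a - b + c = 1
  4a + 2b + c = -17
Solving the system yields a = -2, b = -4, c = -1.
So P(n) = -2n² - 4n - 1.
Then P(5) = -71.

-71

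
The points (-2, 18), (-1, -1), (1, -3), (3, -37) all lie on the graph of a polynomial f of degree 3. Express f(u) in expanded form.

Write f(u) = au^3 + bu^2 + cu + d. Substituting each data point gives a linear system:
  -8a + 4b - 2c + d = 18
  -a + b - c + d = -1
  a + b + c + d = -3
  27a + 9b + 3c + d = -37
Solving the system yields a = -2, b = 2, c = 1, d = -4.
So f(u) = -2u^3 + 2u^2 + u - 4.
Check: f(-1) = -1. ✓

f(u) = -2u^3 + 2u^2 + u - 4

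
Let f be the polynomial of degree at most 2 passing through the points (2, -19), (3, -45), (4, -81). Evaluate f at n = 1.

Write f(n) = an^2 + bn + c. Substituting each data point gives a linear system:
  4a + 2b + c = -19
  9a + 3b + c = -45
  16a + 4b + c = -81
Solving the system yields a = -5, b = -1, c = 3.
So f(n) = -5n^2 - n + 3.
Then f(1) = -3.

-3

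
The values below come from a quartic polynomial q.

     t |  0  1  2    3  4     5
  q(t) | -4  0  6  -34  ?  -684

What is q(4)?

-216

On equispaced nodes a degree-4 polynomial has vanishing fifth forward difference, so
  - q(0) + 5·q(1) - 10·q(2) + 10·q(3) - 5·q(4) + q(5) = 0.
Substituting the known values and solving for q(4):
  -5·q(4) = 1080
  q(4) = -216.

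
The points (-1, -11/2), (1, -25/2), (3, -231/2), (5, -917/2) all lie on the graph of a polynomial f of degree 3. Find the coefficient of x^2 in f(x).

Write f(x) = ax^3 + bx^2 + cx + d. Substituting each data point gives a linear system:
  -a + b - c + d = -11/2
  a + b + c + d = -25/2
  27a + 9b + 3c + d = -231/2
  125a + 25b + 5c + d = -917/2
Solving the system yields a = -3, b = -3, c = -1/2, d = -6.
So f(x) = -3x^3 - 3x^2 - (1/2)x - 6.
The coefficient of x^2 is -3.

-3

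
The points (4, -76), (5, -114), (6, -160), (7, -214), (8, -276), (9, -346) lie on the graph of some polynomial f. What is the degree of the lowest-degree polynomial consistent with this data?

Forward differences of the values at x = 4, 5, 6, 7, 8, 9:
  f  : -76  -114  -160  -214  -276  -346
  Δ  : -38  -46  -54  -62  -70
  Δ^2: -8  -8  -8  -8
  Δ^3: 0  0  0
  Δ^4: 0  0
  Δ^5: 0
The second differences are constant (-8) and nonzero, while all higher differences vanish, so the minimal degree is 2.

2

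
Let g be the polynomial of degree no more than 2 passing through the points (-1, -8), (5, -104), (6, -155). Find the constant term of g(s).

1

Write g(s) = as^2 + bs + c. Substituting each data point gives a linear system:
  a - b + c = -8
  25a + 5b + c = -104
  36a + 6b + c = -155
Solving the system yields a = -5, b = 4, c = 1.
So g(s) = -5s² + 4s + 1.
The constant term is 1.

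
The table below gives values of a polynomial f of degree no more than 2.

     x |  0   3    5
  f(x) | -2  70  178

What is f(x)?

Using the Lagrange interpolation formula with nodes 0, 3, 5:
  L_0(x) = (x - 3)(x - 5) / 15
  L_1(x) = x(x - 5) / -6
  L_2(x) = x(x - 3) / 10
Then f(x) = -2·L_0(x) + 70·L_1(x) + 178·L_2(x).
Expanding and collecting terms gives f(x) = 6x^2 + 6x - 2.
Check: f(0) = -2. ✓

f(x) = 6x^2 + 6x - 2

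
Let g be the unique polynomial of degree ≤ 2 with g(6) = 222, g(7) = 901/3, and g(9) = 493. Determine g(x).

Write g(x) = ax^2 + bx + c. Substituting each data point gives a linear system:
  36a + 6b + c = 222
  49a + 7b + c = 901/3
  81a + 9b + c = 493
Solving the system yields a = 6, b = 1/3, c = 4.
So g(x) = 6x² + (1/3)x + 4.
Check: g(7) = 901/3. ✓

g(x) = 6x^2 + (1/3)x + 4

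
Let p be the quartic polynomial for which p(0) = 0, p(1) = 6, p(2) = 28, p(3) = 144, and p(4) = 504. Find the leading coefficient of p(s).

3

Write p(s) = as^4 + bs^3 + cs^2 + ds + e. Substituting each data point gives a linear system:
  e = 0
  a + b + c + d + e = 6
  16a + 8b + 4c + 2d + e = 28
  81a + 27b + 9c + 3d + e = 144
  256a + 64b + 16c + 4d + e = 504
Solving the system yields a = 3, b = -5, c = 2, d = 6, e = 0.
So p(s) = 3s^4 - 5s^3 + 2s^2 + 6s.
The leading coefficient is 3.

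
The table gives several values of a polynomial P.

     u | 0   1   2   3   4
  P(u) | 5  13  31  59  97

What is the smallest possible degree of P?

Forward differences of the values at u = 0, 1, 2, 3, 4:
  P  : 5  13  31  59  97
  Δ  : 8  18  28  38
  Δ^2: 10  10  10
  Δ^3: 0  0
  Δ^4: 0
The second differences are constant (10) and nonzero, while all higher differences vanish, so the minimal degree is 2.

2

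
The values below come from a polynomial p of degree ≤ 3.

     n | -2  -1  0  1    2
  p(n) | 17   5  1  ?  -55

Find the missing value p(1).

The 4 known points determine the degree-3 polynomial uniquely.
Write p(n) = an^3 + bn^2 + cn + d. Substituting each data point gives a linear system:
  -8a + 4b - 2c + d = 17
  -a + b - c + d = 5
  d = 1
  8a + 4b + 2c + d = -55
Solving the system yields a = -3, b = -5, c = -6, d = 1.
So p(n) = -3n³ - 5n² - 6n + 1.
Then p(1) = -13.

-13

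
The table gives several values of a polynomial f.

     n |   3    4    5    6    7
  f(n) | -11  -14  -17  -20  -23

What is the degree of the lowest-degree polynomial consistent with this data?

Forward differences of the values at n = 3, 4, 5, 6, 7:
  f  : -11  -14  -17  -20  -23
  Δ  : -3  -3  -3  -3
  Δ^2: 0  0  0
  Δ^3: 0  0
  Δ^4: 0
The first differences are constant (-3) and nonzero, while all higher differences vanish, so the minimal degree is 1.

1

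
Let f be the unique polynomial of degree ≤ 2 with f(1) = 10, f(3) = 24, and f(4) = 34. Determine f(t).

f(t) = t^2 + 3t + 6

Using the Lagrange interpolation formula with nodes 1, 3, 4:
  L_0(t) = (t - 3)(t - 4) / 6
  L_1(t) = (t - 1)(t - 4) / -2
  L_2(t) = (t - 1)(t - 3) / 3
Then f(t) = 10·L_0(t) + 24·L_1(t) + 34·L_2(t).
Expanding and collecting terms gives f(t) = t² + 3t + 6.
Check: f(4) = 34. ✓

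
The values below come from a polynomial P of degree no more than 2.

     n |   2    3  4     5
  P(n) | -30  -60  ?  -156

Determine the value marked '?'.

The 3 known points determine the degree-2 polynomial uniquely.
Write P(n) = an^2 + bn + c. Substituting each data point gives a linear system:
  4a + 2b + c = -30
  9a + 3b + c = -60
  25a + 5b + c = -156
Solving the system yields a = -6, b = 0, c = -6.
So P(n) = -6n² - 6.
Then P(4) = -102.

-102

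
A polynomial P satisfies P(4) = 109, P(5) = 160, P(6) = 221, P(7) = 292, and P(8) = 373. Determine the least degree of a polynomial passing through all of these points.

2

Forward differences of the values at n = 4, 5, 6, 7, 8:
  P  : 109  160  221  292  373
  Δ  : 51  61  71  81
  Δ^2: 10  10  10
  Δ^3: 0  0
  Δ^4: 0
The second differences are constant (10) and nonzero, while all higher differences vanish, so the minimal degree is 2.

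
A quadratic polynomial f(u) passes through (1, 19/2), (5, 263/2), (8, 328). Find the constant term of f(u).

Write f(u) = au^2 + bu + c. Substituting each data point gives a linear system:
  a + b + c = 19/2
  25a + 5b + c = 263/2
  64a + 8b + c = 328
Solving the system yields a = 5, b = 1/2, c = 4.
So f(u) = 5u^2 + (1/2)u + 4.
The constant term is 4.

4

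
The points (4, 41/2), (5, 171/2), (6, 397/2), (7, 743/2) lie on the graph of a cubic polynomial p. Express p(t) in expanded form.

Write p(t) = at^3 + bt^2 + ct + d. Substituting each data point gives a linear system:
  64a + 16b + 4c + d = 41/2
  125a + 25b + 5c + d = 171/2
  216a + 36b + 6c + d = 397/2
  343a + 49b + 7c + d = 743/2
Solving the system yields a = 2, b = -6, c = -3, d = 1/2.
So p(t) = 2t³ - 6t² - 3t + 1/2.
Check: p(5) = 171/2. ✓

p(t) = 2t^3 - 6t^2 - 3t + 1/2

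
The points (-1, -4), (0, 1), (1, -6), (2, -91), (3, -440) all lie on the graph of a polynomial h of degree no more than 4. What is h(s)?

h(s) = -5s^4 - s^3 - s^2 + 1

Write h(s) = as^4 + bs^3 + cs^2 + ds + e. Substituting each data point gives a linear system:
  a - b + c - d + e = -4
  e = 1
  a + b + c + d + e = -6
  16a + 8b + 4c + 2d + e = -91
  81a + 27b + 9c + 3d + e = -440
Solving the system yields a = -5, b = -1, c = -1, d = 0, e = 1.
So h(s) = -5s^4 - s^3 - s^2 + 1.
Check: h(1) = -6. ✓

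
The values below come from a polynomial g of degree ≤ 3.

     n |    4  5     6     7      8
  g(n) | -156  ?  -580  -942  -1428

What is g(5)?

-324

The 4 known points determine the degree-3 polynomial uniquely.
Write g(n) = an^3 + bn^2 + cn + d. Substituting each data point gives a linear system:
  64a + 16b + 4c + d = -156
  216a + 36b + 6c + d = -580
  343a + 49b + 7c + d = -942
  512a + 64b + 8c + d = -1428
Solving the system yields a = -3, b = 1, c = 6, d = -4.
So g(n) = -3n³ + n² + 6n - 4.
Then g(5) = -324.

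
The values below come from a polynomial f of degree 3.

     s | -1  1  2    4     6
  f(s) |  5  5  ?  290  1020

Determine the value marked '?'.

The 4 known points determine the degree-3 polynomial uniquely.
Write f(s) = as^3 + bs^2 + cs + d. Substituting each data point gives a linear system:
  -a + b - c + d = 5
  a + b + c + d = 5
  64a + 16b + 4c + d = 290
  216a + 36b + 6c + d = 1020
Solving the system yields a = 5, b = -1, c = -5, d = 6.
So f(s) = 5s³ - s² - 5s + 6.
Then f(2) = 32.

32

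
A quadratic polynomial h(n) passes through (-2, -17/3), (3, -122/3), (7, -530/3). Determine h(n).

h(n) = -3n^2 - 4n - 5/3

Using the Lagrange interpolation formula with nodes -2, 3, 7:
  L_0(n) = (n - 3)(n - 7) / 45
  L_1(n) = (n + 2)(n - 7) / -20
  L_2(n) = (n + 2)(n - 3) / 36
Then h(n) = -17/3·L_0(n) - 122/3·L_1(n) - 530/3·L_2(n).
Expanding and collecting terms gives h(n) = -3n^2 - 4n - 5/3.
Check: h(-2) = -17/3. ✓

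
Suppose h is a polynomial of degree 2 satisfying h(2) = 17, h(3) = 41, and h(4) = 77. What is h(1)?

5

Forward differences of the values at x = 2, 3, 4:
  h  : 17  41  77
  Δ  : 24  36
  Δ^2: 12
The second differences are constant, confirming degree 2.
Interpolating (Newton forward form) and evaluating at x = 1 gives h(1) = 5.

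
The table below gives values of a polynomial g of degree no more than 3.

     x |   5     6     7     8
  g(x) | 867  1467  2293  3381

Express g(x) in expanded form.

Write g(x) = ax^3 + bx^2 + cx + d. Substituting each data point gives a linear system:
  125a + 25b + 5c + d = 867
  216a + 36b + 6c + d = 1467
  343a + 49b + 7c + d = 2293
  512a + 64b + 8c + d = 3381
Solving the system yields a = 6, b = 5, c = -1, d = -3.
So g(x) = 6x³ + 5x² - x - 3.
Check: g(8) = 3381. ✓

g(x) = 6x^3 + 5x^2 - x - 3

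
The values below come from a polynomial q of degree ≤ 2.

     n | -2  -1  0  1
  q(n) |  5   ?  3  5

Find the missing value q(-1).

3

The 3 known points determine the degree-2 polynomial uniquely.
Write q(n) = an^2 + bn + c. Substituting each data point gives a linear system:
  4a - 2b + c = 5
  c = 3
  a + b + c = 5
Solving the system yields a = 1, b = 1, c = 3.
So q(n) = n^2 + n + 3.
Then q(-1) = 3.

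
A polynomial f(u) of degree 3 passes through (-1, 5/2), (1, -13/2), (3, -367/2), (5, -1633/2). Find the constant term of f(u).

Write f(u) = au^3 + bu^2 + cu + d. Substituting each data point gives a linear system:
  -a + b - c + d = 5/2
  a + b + c + d = -13/2
  27a + 9b + 3c + d = -367/2
  125a + 25b + 5c + d = -1633/2
Solving the system yields a = -6, b = -3, c = 3/2, d = 1.
So f(u) = -6u³ - 3u² + (3/2)u + 1.
The constant term is 1.

1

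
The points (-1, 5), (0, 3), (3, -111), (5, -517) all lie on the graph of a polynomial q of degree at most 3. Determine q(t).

Using the Lagrange interpolation formula with nodes -1, 0, 3, 5:
  L_0(t) = t(t - 3)(t - 5) / -24
  L_1(t) = (t + 1)(t - 3)(t - 5) / 15
  L_2(t) = (t + 1)t(t - 5) / -24
  L_3(t) = (t + 1)t(t - 3) / 60
Then q(t) = 5·L_0(t) + 3·L_1(t) - 111·L_2(t) - 517·L_3(t).
Expanding and collecting terms gives q(t) = -4t³ - t² + t + 3.
Check: q(5) = -517. ✓

q(t) = -4t^3 - t^2 + t + 3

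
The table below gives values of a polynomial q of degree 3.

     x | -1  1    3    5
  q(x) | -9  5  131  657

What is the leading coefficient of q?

Write q(x) = ax^3 + bx^2 + cx + d. Substituting each data point gives a linear system:
  -a + b - c + d = -9
  a + b + c + d = 5
  27a + 9b + 3c + d = 131
  125a + 25b + 5c + d = 657
Solving the system yields a = 6, b = -4, c = 1, d = 2.
So q(x) = 6x^3 - 4x^2 + x + 2.
The leading coefficient is 6.

6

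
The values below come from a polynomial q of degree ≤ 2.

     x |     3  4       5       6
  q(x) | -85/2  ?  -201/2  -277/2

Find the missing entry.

-137/2

The 3 known points determine the degree-2 polynomial uniquely.
Write q(x) = ax^2 + bx + c. Substituting each data point gives a linear system:
  9a + 3b + c = -85/2
  25a + 5b + c = -201/2
  36a + 6b + c = -277/2
Solving the system yields a = -3, b = -5, c = -1/2.
So q(x) = -3x^2 - 5x - 1/2.
Then q(4) = -137/2.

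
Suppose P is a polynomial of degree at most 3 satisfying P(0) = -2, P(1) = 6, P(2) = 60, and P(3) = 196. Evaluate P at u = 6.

1456

Write P(u) = au^3 + bu^2 + cu + d. Substituting each data point gives a linear system:
  d = -2
  a + b + c + d = 6
  8a + 4b + 2c + d = 60
  27a + 9b + 3c + d = 196
Solving the system yields a = 6, b = 5, c = -3, d = -2.
So P(u) = 6u³ + 5u² - 3u - 2.
Then P(6) = 1456.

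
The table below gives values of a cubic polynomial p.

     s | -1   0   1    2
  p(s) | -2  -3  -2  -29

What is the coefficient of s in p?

5

Write p(s) = as^3 + bs^2 + cs + d. Substituting each data point gives a linear system:
  -a + b - c + d = -2
  d = -3
  a + b + c + d = -2
  8a + 4b + 2c + d = -29
Solving the system yields a = -5, b = 1, c = 5, d = -3.
So p(s) = -5s^3 + s^2 + 5s - 3.
The coefficient of s is 5.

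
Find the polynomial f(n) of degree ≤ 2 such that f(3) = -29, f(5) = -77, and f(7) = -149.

Using the Lagrange interpolation formula with nodes 3, 5, 7:
  L_0(n) = (n - 5)(n - 7) / 8
  L_1(n) = (n - 3)(n - 7) / -4
  L_2(n) = (n - 3)(n - 5) / 8
Then f(n) = -29·L_0(n) - 77·L_1(n) - 149·L_2(n).
Expanding and collecting terms gives f(n) = -3n² - 2.
Check: f(3) = -29. ✓

f(n) = -3n^2 - 2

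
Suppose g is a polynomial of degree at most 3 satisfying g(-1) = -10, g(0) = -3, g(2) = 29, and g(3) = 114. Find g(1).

0

Using the Lagrange interpolation formula with nodes -1, 0, 2, 3:
  L_0(t) = t(t - 2)(t - 3) / -12
  L_1(t) = (t + 1)(t - 2)(t - 3) / 6
  L_2(t) = (t + 1)t(t - 3) / -6
  L_3(t) = (t + 1)t(t - 2) / 12
Then g(t) = -10·L_0(t) - 3·L_1(t) + 29·L_2(t) + 114·L_3(t).
Expanding and collecting terms gives g(t) = 5t^3 - 2t^2 - 3.
Evaluating at t = 1: g(1) = 0.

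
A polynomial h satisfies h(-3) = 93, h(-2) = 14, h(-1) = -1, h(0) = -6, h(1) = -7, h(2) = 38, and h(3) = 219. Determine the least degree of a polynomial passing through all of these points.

4

Forward differences of the values at u = -3, -2, -1, 0, 1, 2, 3:
  h  : 93  14  -1  -6  -7  38  219
  Δ  : -79  -15  -5  -1  45  181
  Δ^2: 64  10  4  46  136
  Δ^3: -54  -6  42  90
  Δ^4: 48  48  48
  Δ^5: 0  0
  Δ^6: 0
The fourth differences are constant (48) and nonzero, while all higher differences vanish, so the minimal degree is 4.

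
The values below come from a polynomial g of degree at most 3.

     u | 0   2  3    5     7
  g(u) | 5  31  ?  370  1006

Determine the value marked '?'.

The 4 known points determine the degree-3 polynomial uniquely.
Write g(u) = au^3 + bu^2 + cu + d. Substituting each data point gives a linear system:
  d = 5
  8a + 4b + 2c + d = 31
  125a + 25b + 5c + d = 370
  343a + 49b + 7c + d = 1006
Solving the system yields a = 3, b = -1, c = 3, d = 5.
So g(u) = 3u³ - u² + 3u + 5.
Then g(3) = 86.

86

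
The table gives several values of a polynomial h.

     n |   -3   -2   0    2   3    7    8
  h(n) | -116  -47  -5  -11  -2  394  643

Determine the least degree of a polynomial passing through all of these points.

Divided differences on the nodes -3, -2, 0, 2, 3, 7, 8:
  order 0: -116  -47  -5  -11  -2  394  643
  order 1: 69  21  -3  9  99  249
  order 2: -16  -6  4  18  30
  order 3: 2  2  2  2
  order 4: 0  0  0
  order 5: 0  0
  order 6: 0
The order-3 divided differences are all 2 (nonzero) and every higher order vanishes, so the data lies on a polynomial of degree exactly 3.

3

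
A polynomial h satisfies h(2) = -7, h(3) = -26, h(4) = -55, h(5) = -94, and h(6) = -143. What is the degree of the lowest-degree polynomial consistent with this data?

2

Forward differences of the values at n = 2, 3, 4, 5, 6:
  h  : -7  -26  -55  -94  -143
  Δ  : -19  -29  -39  -49
  Δ^2: -10  -10  -10
  Δ^3: 0  0
  Δ^4: 0
The second differences are constant (-10) and nonzero, while all higher differences vanish, so the minimal degree is 2.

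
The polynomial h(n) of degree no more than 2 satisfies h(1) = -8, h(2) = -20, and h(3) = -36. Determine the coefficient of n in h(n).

-6

Write h(n) = an^2 + bn + c. Substituting each data point gives a linear system:
  a + b + c = -8
  4a + 2b + c = -20
  9a + 3b + c = -36
Solving the system yields a = -2, b = -6, c = 0.
So h(n) = -2n^2 - 6n.
The coefficient of n is -6.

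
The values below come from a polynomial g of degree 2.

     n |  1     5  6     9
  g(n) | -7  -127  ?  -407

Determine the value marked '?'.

-182

The 3 known points determine the degree-2 polynomial uniquely.
Write g(n) = an^2 + bn + c. Substituting each data point gives a linear system:
  a + b + c = -7
  25a + 5b + c = -127
  81a + 9b + c = -407
Solving the system yields a = -5, b = 0, c = -2.
So g(n) = -5n^2 - 2.
Then g(6) = -182.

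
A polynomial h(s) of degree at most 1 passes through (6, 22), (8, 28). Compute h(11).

37

Write h(s) = as + b. Substituting each data point gives a linear system:
  6a + b = 22
  8a + b = 28
Solving the system yields a = 3, b = 4.
So h(s) = 3s + 4.
Then h(11) = 37.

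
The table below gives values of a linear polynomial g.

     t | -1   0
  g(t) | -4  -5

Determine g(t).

Write g(t) = at + b. Substituting each data point gives a linear system:
  -a + b = -4
  b = -5
Solving the system yields a = -1, b = -5.
So g(t) = -t - 5.
Check: g(0) = -5. ✓

g(t) = -t - 5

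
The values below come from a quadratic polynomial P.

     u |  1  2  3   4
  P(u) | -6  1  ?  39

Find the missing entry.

The 3 known points determine the degree-2 polynomial uniquely.
Write P(u) = au^2 + bu + c. Substituting each data point gives a linear system:
  a + b + c = -6
  4a + 2b + c = 1
  16a + 4b + c = 39
Solving the system yields a = 4, b = -5, c = -5.
So P(u) = 4u² - 5u - 5.
Then P(3) = 16.

16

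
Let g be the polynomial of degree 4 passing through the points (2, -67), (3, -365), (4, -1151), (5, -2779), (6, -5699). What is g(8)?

-17695

Using the Lagrange interpolation formula with nodes 2, 3, 4, 5, 6:
  L_0(u) = (u - 3)(u - 4)(u - 5)(u - 6) / 24
  L_1(u) = (u - 2)(u - 4)(u - 5)(u - 6) / -6
  L_2(u) = (u - 2)(u - 3)(u - 5)(u - 6) / 4
  L_3(u) = (u - 2)(u - 3)(u - 4)(u - 6) / -6
  L_4(u) = (u - 2)(u - 3)(u - 4)(u - 5) / 24
Then g(u) = -67·L_0(u) - 365·L_1(u) - 1151·L_2(u) - 2779·L_3(u) - 5699·L_4(u).
Expanding and collecting terms gives g(u) = -4u^4 - 3u^3 + 3u^2 + 4u + 1.
Evaluating at u = 8: g(8) = -17695.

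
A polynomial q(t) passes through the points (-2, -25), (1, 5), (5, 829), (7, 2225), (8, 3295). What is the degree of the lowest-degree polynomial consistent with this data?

Divided differences on the nodes -2, 1, 5, 7, 8:
  order 0: -25  5  829  2225  3295
  order 1: 10  206  698  1070
  order 2: 28  82  124
  order 3: 6  6
  order 4: 0
The order-3 divided differences are all 6 (nonzero) and every higher order vanishes, so the data lies on a polynomial of degree exactly 3.

3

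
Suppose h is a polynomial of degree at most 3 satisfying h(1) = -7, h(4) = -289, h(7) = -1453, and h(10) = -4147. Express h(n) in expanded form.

Using the Lagrange interpolation formula with nodes 1, 4, 7, 10:
  L_0(n) = (n - 4)(n - 7)(n - 10) / -162
  L_1(n) = (n - 1)(n - 7)(n - 10) / 54
  L_2(n) = (n - 1)(n - 4)(n - 10) / -54
  L_3(n) = (n - 1)(n - 4)(n - 7) / 162
Then h(n) = -7·L_0(n) - 289·L_1(n) - 1453·L_2(n) - 4147·L_3(n).
Expanding and collecting terms gives h(n) = -4n³ - n² - 5n + 3.
Check: h(1) = -7. ✓

h(n) = -4n^3 - n^2 - 5n + 3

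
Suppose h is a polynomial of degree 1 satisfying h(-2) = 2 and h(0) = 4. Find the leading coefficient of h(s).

1

Write h(s) = as + b. Substituting each data point gives a linear system:
  -2a + b = 2
  b = 4
Solving the system yields a = 1, b = 4.
So h(s) = s + 4.
The leading coefficient is 1.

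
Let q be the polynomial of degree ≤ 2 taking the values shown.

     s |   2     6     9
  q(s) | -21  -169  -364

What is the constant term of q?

5

Write q(s) = as^2 + bs + c. Substituting each data point gives a linear system:
  4a + 2b + c = -21
  36a + 6b + c = -169
  81a + 9b + c = -364
Solving the system yields a = -4, b = -5, c = 5.
So q(s) = -4s^2 - 5s + 5.
The constant term is 5.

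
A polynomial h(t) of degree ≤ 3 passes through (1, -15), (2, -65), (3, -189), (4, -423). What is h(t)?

Write h(t) = at^3 + bt^2 + ct + d. Substituting each data point gives a linear system:
  a + b + c + d = -15
  8a + 4b + 2c + d = -65
  27a + 9b + 3c + d = -189
  64a + 16b + 4c + d = -423
Solving the system yields a = -6, b = -1, c = -5, d = -3.
So h(t) = -6t³ - t² - 5t - 3.
Check: h(2) = -65. ✓

h(t) = -6t^3 - t^2 - 5t - 3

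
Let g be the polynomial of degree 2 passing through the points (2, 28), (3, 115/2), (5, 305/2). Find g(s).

Using the Lagrange interpolation formula with nodes 2, 3, 5:
  L_0(s) = (s - 3)(s - 5) / 3
  L_1(s) = (s - 2)(s - 5) / -2
  L_2(s) = (s - 2)(s - 3) / 6
Then g(s) = 28·L_0(s) + 115/2·L_1(s) + 305/2·L_2(s).
Expanding and collecting terms gives g(s) = 6s^2 - (1/2)s + 5.
Check: g(2) = 28. ✓

g(s) = 6s^2 - (1/2)s + 5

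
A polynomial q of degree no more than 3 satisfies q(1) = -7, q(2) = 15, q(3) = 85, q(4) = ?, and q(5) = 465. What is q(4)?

On equispaced nodes a degree-3 polynomial has vanishing fourth forward difference, so
  q(1) - 4·q(2) + 6·q(3) - 4·q(4) + q(5) = 0.
Substituting the known values and solving for q(4):
  -4·q(4) = -908
  q(4) = 227.

227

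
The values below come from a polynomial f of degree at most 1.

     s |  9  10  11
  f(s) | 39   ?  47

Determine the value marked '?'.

The 2 known points determine the degree-1 polynomial uniquely.
Write f(s) = as + b. Substituting each data point gives a linear system:
  9a + b = 39
  11a + b = 47
Solving the system yields a = 4, b = 3.
So f(s) = 4s + 3.
Then f(10) = 43.

43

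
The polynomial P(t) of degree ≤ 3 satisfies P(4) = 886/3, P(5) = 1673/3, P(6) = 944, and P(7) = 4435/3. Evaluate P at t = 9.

3087

Write P(t) = at^3 + bt^2 + ct + d. Substituting each data point gives a linear system:
  64a + 16b + 4c + d = 886/3
  125a + 25b + 5c + d = 1673/3
  216a + 36b + 6c + d = 944
  343a + 49b + 7c + d = 4435/3
Solving the system yields a = 4, b = 2, c = 1/3, d = 6.
So P(t) = 4t³ + 2t² + (1/3)t + 6.
Then P(9) = 3087.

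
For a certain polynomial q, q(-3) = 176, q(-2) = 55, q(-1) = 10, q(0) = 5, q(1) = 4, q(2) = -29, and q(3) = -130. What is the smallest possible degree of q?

3

Forward differences of the values at t = -3, -2, -1, 0, 1, 2, 3:
  q  : 176  55  10  5  4  -29  -130
  Δ  : -121  -45  -5  -1  -33  -101
  Δ^2: 76  40  4  -32  -68
  Δ^3: -36  -36  -36  -36
  Δ^4: 0  0  0
  Δ^5: 0  0
  Δ^6: 0
The third differences are constant (-36) and nonzero, while all higher differences vanish, so the minimal degree is 3.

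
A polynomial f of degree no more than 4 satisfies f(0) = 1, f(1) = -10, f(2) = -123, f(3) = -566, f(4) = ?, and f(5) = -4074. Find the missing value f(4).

On equispaced nodes a degree-4 polynomial has vanishing fifth forward difference, so
  - f(0) + 5·f(1) - 10·f(2) + 10·f(3) - 5·f(4) + f(5) = 0.
Substituting the known values and solving for f(4):
  -5·f(4) = 8555
  f(4) = -1711.

-1711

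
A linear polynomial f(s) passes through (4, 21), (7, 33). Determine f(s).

f(s) = 4s + 5

Write f(s) = as + b. Substituting each data point gives a linear system:
  4a + b = 21
  7a + b = 33
Solving the system yields a = 4, b = 5.
So f(s) = 4s + 5.
Check: f(7) = 33. ✓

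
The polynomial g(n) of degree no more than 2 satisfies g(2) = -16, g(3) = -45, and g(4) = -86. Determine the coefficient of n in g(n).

1

Write g(n) = an^2 + bn + c. Substituting each data point gives a linear system:
  4a + 2b + c = -16
  9a + 3b + c = -45
  16a + 4b + c = -86
Solving the system yields a = -6, b = 1, c = 6.
So g(n) = -6n^2 + n + 6.
The coefficient of n is 1.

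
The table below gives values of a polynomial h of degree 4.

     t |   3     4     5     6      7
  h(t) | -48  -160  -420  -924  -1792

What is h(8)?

-3168

Forward differences of the values at t = 3, 4, 5, 6, 7:
  h  : -48  -160  -420  -924  -1792
  Δ  : -112  -260  -504  -868
  Δ^2: -148  -244  -364
  Δ^3: -96  -120
  Δ^4: -24
The fourth differences are constant, confirming degree 4.
Interpolating (Newton forward form) and evaluating at t = 8 gives h(8) = -3168.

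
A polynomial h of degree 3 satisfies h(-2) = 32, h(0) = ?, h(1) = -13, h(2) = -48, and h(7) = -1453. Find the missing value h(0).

-4

The 4 known points determine the degree-3 polynomial uniquely.
Write h(x) = ax^3 + bx^2 + cx + d. Substituting each data point gives a linear system:
  -8a + 4b - 2c + d = 32
  a + b + c + d = -13
  8a + 4b + 2c + d = -48
  343a + 49b + 7c + d = -1453
Solving the system yields a = -4, b = -1, c = -4, d = -4.
So h(x) = -4x³ - x² - 4x - 4.
Then h(0) = -4.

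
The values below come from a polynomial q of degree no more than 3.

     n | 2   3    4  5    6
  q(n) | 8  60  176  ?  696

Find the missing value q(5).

380

On equispaced nodes a degree-3 polynomial has vanishing fourth forward difference, so
  q(2) - 4·q(3) + 6·q(4) - 4·q(5) + q(6) = 0.
Substituting the known values and solving for q(5):
  -4·q(5) = -1520
  q(5) = 380.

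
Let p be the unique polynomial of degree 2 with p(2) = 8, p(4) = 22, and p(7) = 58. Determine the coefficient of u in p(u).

Write p(u) = au^2 + bu + c. Substituting each data point gives a linear system:
  4a + 2b + c = 8
  16a + 4b + c = 22
  49a + 7b + c = 58
Solving the system yields a = 1, b = 1, c = 2.
So p(u) = u^2 + u + 2.
The coefficient of u is 1.

1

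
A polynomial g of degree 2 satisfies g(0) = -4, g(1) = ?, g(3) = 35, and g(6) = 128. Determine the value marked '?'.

3

The 3 known points determine the degree-2 polynomial uniquely.
Write g(t) = at^2 + bt + c. Substituting each data point gives a linear system:
  c = -4
  9a + 3b + c = 35
  36a + 6b + c = 128
Solving the system yields a = 3, b = 4, c = -4.
So g(t) = 3t^2 + 4t - 4.
Then g(1) = 3.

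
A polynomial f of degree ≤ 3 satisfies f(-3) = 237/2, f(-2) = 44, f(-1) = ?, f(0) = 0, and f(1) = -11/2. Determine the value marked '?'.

On equispaced nodes a degree-3 polynomial has vanishing fourth forward difference, so
  f(-3) - 4·f(-2) + 6·f(-1) - 4·f(0) + f(1) = 0.
Substituting the known values and solving for f(-1):
  6·f(-1) = 63
  f(-1) = 21/2.

21/2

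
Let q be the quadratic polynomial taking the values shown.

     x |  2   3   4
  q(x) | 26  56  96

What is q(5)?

Forward differences of the values at x = 2, 3, 4:
  q  : 26  56  96
  Δ  : 30  40
  Δ^2: 10
The second differences are constant, confirming degree 2.
Interpolating (Newton forward form) and evaluating at x = 5 gives q(5) = 146.

146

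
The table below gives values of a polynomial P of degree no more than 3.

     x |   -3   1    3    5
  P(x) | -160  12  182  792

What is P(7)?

2130

Write P(x) = ax^3 + bx^2 + cx + d. Substituting each data point gives a linear system:
  -27a + 9b - 3c + d = -160
  a + b + c + d = 12
  27a + 9b + 3c + d = 182
  125a + 25b + 5c + d = 792
Solving the system yields a = 6, b = 1, c = 3, d = 2.
So P(x) = 6x^3 + x^2 + 3x + 2.
Then P(7) = 2130.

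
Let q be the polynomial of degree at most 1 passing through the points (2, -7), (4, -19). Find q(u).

q(u) = -6u + 5

Write q(u) = au + b. Substituting each data point gives a linear system:
  2a + b = -7
  4a + b = -19
Solving the system yields a = -6, b = 5.
So q(u) = -6u + 5.
Check: q(4) = -19. ✓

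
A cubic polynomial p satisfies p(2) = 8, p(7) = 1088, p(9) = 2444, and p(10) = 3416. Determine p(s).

Write p(s) = as^3 + bs^2 + cs + d. Substituting each data point gives a linear system:
  8a + 4b + 2c + d = 8
  343a + 49b + 7c + d = 1088
  729a + 81b + 9c + d = 2444
  1000a + 100b + 10c + d = 3416
Solving the system yields a = 4, b = -6, c = 2, d = -4.
So p(s) = 4s^3 - 6s^2 + 2s - 4.
Check: p(2) = 8. ✓

p(s) = 4s^3 - 6s^2 + 2s - 4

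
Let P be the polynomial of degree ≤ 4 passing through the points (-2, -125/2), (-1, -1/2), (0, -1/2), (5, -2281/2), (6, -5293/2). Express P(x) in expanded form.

P(x) = -3x^4 + 5x^3 + 5x^2 - 3x - 1/2

Write P(x) = ax^4 + bx^3 + cx^2 + dx + e. Substituting each data point gives a linear system:
  16a - 8b + 4c - 2d + e = -125/2
  a - b + c - d + e = -1/2
  e = -1/2
  625a + 125b + 25c + 5d + e = -2281/2
  1296a + 216b + 36c + 6d + e = -5293/2
Solving the system yields a = -3, b = 5, c = 5, d = -3, e = -1/2.
So P(x) = -3x⁴ + 5x³ + 5x² - 3x - 1/2.
Check: P(6) = -5293/2. ✓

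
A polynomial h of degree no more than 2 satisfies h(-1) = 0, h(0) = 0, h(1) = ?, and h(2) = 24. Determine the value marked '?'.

The 3 known points determine the degree-2 polynomial uniquely.
Write h(s) = as^2 + bs + c. Substituting each data point gives a linear system:
  a - b + c = 0
  c = 0
  4a + 2b + c = 24
Solving the system yields a = 4, b = 4, c = 0.
So h(s) = 4s² + 4s.
Then h(1) = 8.

8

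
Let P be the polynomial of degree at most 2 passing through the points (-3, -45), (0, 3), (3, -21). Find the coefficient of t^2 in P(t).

Write P(t) = at^2 + bt + c. Substituting each data point gives a linear system:
  9a - 3b + c = -45
  c = 3
  9a + 3b + c = -21
Solving the system yields a = -4, b = 4, c = 3.
So P(t) = -4t² + 4t + 3.
The leading coefficient is -4.

-4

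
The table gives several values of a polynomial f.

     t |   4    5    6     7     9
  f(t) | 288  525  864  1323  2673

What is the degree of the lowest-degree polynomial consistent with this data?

3

Divided differences on the nodes 4, 5, 6, 7, 9:
  order 0: 288  525  864  1323  2673
  order 1: 237  339  459  675
  order 2: 51  60  72
  order 3: 3  3
  order 4: 0
The order-3 divided differences are all 3 (nonzero) and every higher order vanishes, so the data lies on a polynomial of degree exactly 3.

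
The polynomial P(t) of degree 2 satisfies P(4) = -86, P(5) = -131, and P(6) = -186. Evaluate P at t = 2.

Using the Lagrange interpolation formula with nodes 4, 5, 6:
  L_0(t) = (t - 5)(t - 6) / 2
  L_1(t) = (t - 4)(t - 6) / -1
  L_2(t) = (t - 4)(t - 5) / 2
Then P(t) = -86·L_0(t) - 131·L_1(t) - 186·L_2(t).
Expanding and collecting terms gives P(t) = -5t^2 - 6.
Evaluating at t = 2: P(2) = -26.

-26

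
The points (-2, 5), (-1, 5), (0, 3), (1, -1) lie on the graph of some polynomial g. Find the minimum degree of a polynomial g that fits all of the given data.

Forward differences of the values at s = -2, -1, 0, 1:
  g  : 5  5  3  -1
  Δ  : 0  -2  -4
  Δ^2: -2  -2
  Δ^3: 0
The second differences are constant (-2) and nonzero, while all higher differences vanish, so the minimal degree is 2.

2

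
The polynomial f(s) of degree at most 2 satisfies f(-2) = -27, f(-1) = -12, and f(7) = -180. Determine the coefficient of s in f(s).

Write f(s) = as^2 + bs + c. Substituting each data point gives a linear system:
  4a - 2b + c = -27
  a - b + c = -12
  49a + 7b + c = -180
Solving the system yields a = -4, b = 3, c = -5.
So f(s) = -4s^2 + 3s - 5.
The coefficient of s is 3.

3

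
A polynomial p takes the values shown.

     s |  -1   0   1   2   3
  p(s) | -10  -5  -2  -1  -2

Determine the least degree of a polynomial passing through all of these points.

Forward differences of the values at s = -1, 0, 1, 2, 3:
  p  : -10  -5  -2  -1  -2
  Δ  : 5  3  1  -1
  Δ^2: -2  -2  -2
  Δ^3: 0  0
  Δ^4: 0
The second differences are constant (-2) and nonzero, while all higher differences vanish, so the minimal degree is 2.

2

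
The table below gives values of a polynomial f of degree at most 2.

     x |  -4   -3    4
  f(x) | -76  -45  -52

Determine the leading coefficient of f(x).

Write f(x) = ax^2 + bx + c. Substituting each data point gives a linear system:
  16a - 4b + c = -76
  9a - 3b + c = -45
  16a + 4b + c = -52
Solving the system yields a = -4, b = 3, c = 0.
So f(x) = -4x^2 + 3x.
The leading coefficient is -4.

-4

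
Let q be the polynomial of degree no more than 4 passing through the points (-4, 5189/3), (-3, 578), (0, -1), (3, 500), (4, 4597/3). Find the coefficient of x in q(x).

Write q(x) = ax^4 + bx^3 + cx^2 + dx + e. Substituting each data point gives a linear system:
  256a - 64b + 16c - 4d + e = 5189/3
  81a - 27b + 9c - 3d + e = 578
  e = -1
  81a + 27b + 9c + 3d + e = 500
  256a + 64b + 16c + 4d + e = 4597/3
Solving the system yields a = 6, b = -5/3, c = 6, d = 2, e = -1.
So q(x) = 6x^4 - (5/3)x^3 + 6x^2 + 2x - 1.
The coefficient of x is 2.

2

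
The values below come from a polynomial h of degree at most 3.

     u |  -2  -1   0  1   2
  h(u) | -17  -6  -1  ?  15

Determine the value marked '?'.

The 4 known points determine the degree-3 polynomial uniquely.
Write h(u) = au^3 + bu^2 + cu + d. Substituting each data point gives a linear system:
  -8a + 4b - 2c + d = -17
  -a + b - c + d = -6
  d = -1
  8a + 4b + 2c + d = 15
Solving the system yields a = 1, b = 0, c = 4, d = -1.
So h(u) = u³ + 4u - 1.
Then h(1) = 4.

4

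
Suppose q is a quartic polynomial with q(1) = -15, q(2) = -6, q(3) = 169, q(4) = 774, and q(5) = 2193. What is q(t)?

q(t) = 5t^4 - 6t^3 - 6t^2 - 6t - 2

Write q(t) = at^4 + bt^3 + ct^2 + dt + e. Substituting each data point gives a linear system:
  a + b + c + d + e = -15
  16a + 8b + 4c + 2d + e = -6
  81a + 27b + 9c + 3d + e = 169
  256a + 64b + 16c + 4d + e = 774
  625a + 125b + 25c + 5d + e = 2193
Solving the system yields a = 5, b = -6, c = -6, d = -6, e = -2.
So q(t) = 5t^4 - 6t^3 - 6t^2 - 6t - 2.
Check: q(2) = -6. ✓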